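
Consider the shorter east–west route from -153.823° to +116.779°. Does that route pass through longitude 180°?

Yes

Naïve |116.779 − -153.823| = 270.602° > 180°, so the shorter arc goes the other way round — across 180°.
Signed shortest Δλ = ((116.779 − -153.823 + 180) mod 360) − 180 = -89.398°.
Going west by 89.398° from -153.823° passes through 180° before reaching +116.779°.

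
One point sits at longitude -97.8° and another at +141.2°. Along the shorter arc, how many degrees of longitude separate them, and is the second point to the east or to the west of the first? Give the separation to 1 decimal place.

121.0° west

Raw difference: 141.2 − -97.8 = 239.0°.
Normalise into (−180°, 180°]: 239.0° − 360° = -121.0°.
Negative ⇒ the second point lies to the west; separation 121.0°.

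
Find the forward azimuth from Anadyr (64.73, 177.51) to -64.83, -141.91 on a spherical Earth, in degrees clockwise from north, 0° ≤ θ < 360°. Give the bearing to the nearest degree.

158°

Δλ = -141.91 − 177.51 = -319.42°; wrapped into (−180°, 180°]: 40.58°.
θ = atan2( sin Δλ · cos φ₂ , cos φ₁ · sin φ₂ − sin φ₁ · cos φ₂ · cos Δλ )
  = atan2(0.27667, -0.67846) = 157.815° → normalised to [0°, 360°): 157.815°.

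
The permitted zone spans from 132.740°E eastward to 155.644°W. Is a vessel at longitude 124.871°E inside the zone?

Band width going east from +132.740° to -155.644°: ((-155.644 − 132.740) mod 360) = 71.616°.
Offset of +124.871° east of the west edge: ((124.871 − 132.740) mod 360) = 352.131°.
352.131° > 71.616° ⇒ outside.

No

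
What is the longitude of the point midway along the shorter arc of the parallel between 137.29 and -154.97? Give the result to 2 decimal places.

+171.16°

Signed shortest Δλ from +137.29° to -154.97° is +67.74°.
Midpoint longitude = +137.29° + (+67.74°)/2 = +137.29° + 33.87° = +171.16°.
(The naïve average (+137.29 + -154.97)/2 = -8.84° is on the wrong side of the globe.)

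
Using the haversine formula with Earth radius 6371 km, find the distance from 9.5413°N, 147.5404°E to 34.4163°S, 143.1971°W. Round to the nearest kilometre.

8761 km

Δλ = -143.1971 − 147.5404 = -290.7375°; wrapped into (−180°, 180°]: 69.2625°.
Δφ = -34.4163 − 9.5413 = -43.9576°.
a = sin²(Δφ/2) + cos φ₁ · cos φ₂ · sin²(Δλ/2) = 0.402811.
c = 2·atan2(√a, √(1−a)) = 1.37517 rad → d = 6371·c ≈ 8761.23 km.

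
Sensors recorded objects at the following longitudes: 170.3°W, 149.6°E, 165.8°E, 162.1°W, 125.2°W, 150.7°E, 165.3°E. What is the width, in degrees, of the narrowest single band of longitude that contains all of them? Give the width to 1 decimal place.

Sort the longitudes: -170.3°, -162.1°, -125.2°, +149.6°, +150.7°, +165.3°, +165.8°.
Eastward gaps between consecutive values (wrapping around): 8.2°, 36.9°, 274.8°, 1.1°, 14.6°, 0.5°, 23.9°.
Largest gap = 274.8° ⇒ minimal covering band is its complement: 360° − 274.8° = 85.2°.
Band runs from +149.6° eastward to -125.2°, crossing the antimeridian.

85.2°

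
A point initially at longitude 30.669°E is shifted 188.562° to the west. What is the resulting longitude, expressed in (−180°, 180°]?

157.893°W

Start at +30.669°; shift −188.562° → -157.893°.
-157.893° already lies in (−180°, 180°].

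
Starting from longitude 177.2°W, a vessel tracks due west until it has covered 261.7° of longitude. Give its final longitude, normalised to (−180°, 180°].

78.9°W

Start at -177.2°; shift −261.7° → -438.9°.
-438.9° lies outside (−180°, 180°]; add 360° → -78.9°.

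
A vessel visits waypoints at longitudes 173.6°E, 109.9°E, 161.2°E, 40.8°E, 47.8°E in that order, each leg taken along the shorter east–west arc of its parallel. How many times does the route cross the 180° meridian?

0

Leg 1: +173.6° → +109.9°, shortest Δλ = -63.7° (west) — does not cross 180°.
Leg 2: +109.9° → +161.2°, shortest Δλ = 51.3° (east) — does not cross 180°.
Leg 3: +161.2° → +40.8°, shortest Δλ = -120.4° (west) — does not cross 180°.
Leg 4: +40.8° → +47.8°, shortest Δλ = 7.0° (east) — does not cross 180°.
Total crossings: 0.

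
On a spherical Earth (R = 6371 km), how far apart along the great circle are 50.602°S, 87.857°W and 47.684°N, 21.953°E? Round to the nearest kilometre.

Δλ = 21.953 − -87.857 = 109.810°.
Δφ = 47.684 − -50.602 = 98.286°.
a = sin²(Δφ/2) + cos φ₁ · cos φ₂ · sin²(Δλ/2) = 0.858110.
c = 2·atan2(√a, √(1−a)) = 2.36917 rad → d = 6371·c ≈ 15093.96 km.

15094 km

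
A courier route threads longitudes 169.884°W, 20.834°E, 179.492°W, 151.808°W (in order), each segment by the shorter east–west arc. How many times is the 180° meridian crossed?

Leg 1: -169.884° → +20.834°, shortest Δλ = -169.282° (west) — crosses 180°.
Leg 2: +20.834° → -179.492°, shortest Δλ = 159.674° (east) — crosses 180°.
Leg 3: -179.492° → -151.808°, shortest Δλ = 27.684° (east) — does not cross 180°.
Total crossings: 2.

2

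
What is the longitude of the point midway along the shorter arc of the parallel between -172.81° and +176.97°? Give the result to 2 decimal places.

-177.92°

Signed shortest Δλ from -172.81° to +176.97° is -10.22°.
Midpoint longitude = -172.81° + (-10.22°)/2 = -172.81° − 5.11° = -177.92°.
(The naïve average (-172.81 + +176.97)/2 = 2.08° is on the wrong side of the globe.)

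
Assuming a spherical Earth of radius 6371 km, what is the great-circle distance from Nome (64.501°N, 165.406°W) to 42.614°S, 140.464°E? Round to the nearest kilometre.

12807 km

Δλ = 140.464 − -165.406 = 305.870°; wrapped into (−180°, 180°]: -54.130°.
Δφ = -42.614 − 64.501 = -107.115°.
a = sin²(Δφ/2) + cos φ₁ · cos φ₂ · sin²(Δλ/2) = 0.712734.
c = 2·atan2(√a, √(1−a)) = 2.01028 rad → d = 6371·c ≈ 12807.47 km.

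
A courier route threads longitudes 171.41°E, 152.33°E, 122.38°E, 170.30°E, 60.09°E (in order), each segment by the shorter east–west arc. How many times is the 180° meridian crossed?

0

Leg 1: +171.41° → +152.33°, shortest Δλ = -19.08° (west) — does not cross 180°.
Leg 2: +152.33° → +122.38°, shortest Δλ = -29.95° (west) — does not cross 180°.
Leg 3: +122.38° → +170.30°, shortest Δλ = 47.92° (east) — does not cross 180°.
Leg 4: +170.30° → +60.09°, shortest Δλ = -110.21° (west) — does not cross 180°.
Total crossings: 0.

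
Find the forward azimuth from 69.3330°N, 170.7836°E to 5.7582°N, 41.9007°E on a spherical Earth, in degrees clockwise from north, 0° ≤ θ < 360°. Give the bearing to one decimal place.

308.7°

Δλ = 41.9007 − 170.7836 = -128.8829°.
θ = atan2( sin Δλ · cos φ₂ , cos φ₁ · sin φ₂ − sin φ₁ · cos φ₂ · cos Δλ )
  = atan2(-0.77450, 0.61978) = -51.332° → normalised to [0°, 360°): 308.668°.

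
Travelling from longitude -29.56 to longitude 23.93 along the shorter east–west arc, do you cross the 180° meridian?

No

Signed shortest Δλ = ((23.93 − -29.56 + 180) mod 360) − 180 = 53.49°.
Going east by 53.49° from -29.56° reaches +23.93° without touching 180°.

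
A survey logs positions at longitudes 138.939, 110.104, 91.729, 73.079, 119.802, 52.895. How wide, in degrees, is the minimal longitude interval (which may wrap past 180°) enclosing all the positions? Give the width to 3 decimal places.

86.044°

Sort the longitudes: +52.895°, +73.079°, +91.729°, +110.104°, +119.802°, +138.939°.
Eastward gaps between consecutive values (wrapping around): 20.184°, 18.650°, 18.375°, 9.698°, 19.137°, 273.956°.
Largest gap = 273.956° ⇒ minimal covering band is its complement: 360° − 273.956° = 86.044°.
Band runs from +52.895° eastward to +138.939°.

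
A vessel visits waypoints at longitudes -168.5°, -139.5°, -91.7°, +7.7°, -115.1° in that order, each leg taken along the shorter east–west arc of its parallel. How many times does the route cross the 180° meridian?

Leg 1: -168.5° → -139.5°, shortest Δλ = 29.0° (east) — does not cross 180°.
Leg 2: -139.5° → -91.7°, shortest Δλ = 47.8° (east) — does not cross 180°.
Leg 3: -91.7° → +7.7°, shortest Δλ = 99.4° (east) — does not cross 180°.
Leg 4: +7.7° → -115.1°, shortest Δλ = -122.8° (west) — does not cross 180°.
Total crossings: 0.

0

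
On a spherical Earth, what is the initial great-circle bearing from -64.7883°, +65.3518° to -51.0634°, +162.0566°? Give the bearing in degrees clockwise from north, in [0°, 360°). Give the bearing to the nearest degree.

Δλ = 162.0566 − 65.3518 = 96.7048°.
θ = atan2( sin Δλ · cos φ₂ , cos φ₁ · sin φ₂ − sin φ₁ · cos φ₂ · cos Δλ )
  = atan2(0.62416, -0.39772) = 122.505° → normalised to [0°, 360°): 122.505°.

123°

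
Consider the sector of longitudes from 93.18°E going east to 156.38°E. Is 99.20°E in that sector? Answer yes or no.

Band width going east from +93.18° to +156.38°: ((156.38 − 93.18) mod 360) = 63.20°.
Offset of +99.20° east of the west edge: ((99.20 − 93.18) mod 360) = 6.02°.
6.02° ≤ 63.20° ⇒ inside.

Yes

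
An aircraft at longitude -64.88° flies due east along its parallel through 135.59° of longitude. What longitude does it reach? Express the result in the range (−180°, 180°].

Start at -64.88°; shift +135.59° → +70.71°.
+70.71° already lies in (−180°, 180°].

+70.71°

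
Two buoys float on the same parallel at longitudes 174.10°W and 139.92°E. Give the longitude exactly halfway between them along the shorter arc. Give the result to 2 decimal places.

Signed shortest Δλ from -174.10° to +139.92° is -45.98°.
Midpoint longitude = -174.10° + (-45.98°)/2 = -174.10° − 22.99° = -197.09°.
Normalise into (−180°, 180°]: +162.91°.
(The naïve average (-174.10 + +139.92)/2 = -17.09° is on the wrong side of the globe.)

162.91°E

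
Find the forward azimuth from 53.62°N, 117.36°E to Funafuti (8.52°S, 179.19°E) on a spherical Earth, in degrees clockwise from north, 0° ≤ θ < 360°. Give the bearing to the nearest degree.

Δλ = 179.19 − 117.36 = 61.83°.
θ = atan2( sin Δλ · cos φ₂ , cos φ₁ · sin φ₂ − sin φ₁ · cos φ₂ · cos Δλ )
  = atan2(0.87182, -0.46376) = 118.011° → normalised to [0°, 360°): 118.011°.

118°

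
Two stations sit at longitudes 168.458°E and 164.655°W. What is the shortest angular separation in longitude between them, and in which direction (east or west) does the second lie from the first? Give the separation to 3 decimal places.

Raw difference: -164.655 − 168.458 = -333.113°.
Normalise into (−180°, 180°]: -333.113° + 360° = 26.887°.
Positive ⇒ the second point lies to the east; separation 26.887°.

26.887° east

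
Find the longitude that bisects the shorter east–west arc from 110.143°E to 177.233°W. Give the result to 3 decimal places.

146.455°E

Signed shortest Δλ from +110.143° to -177.233° is +72.624°.
Midpoint longitude = +110.143° + (+72.624°)/2 = +110.143° + 36.312° = +146.455°.
(The naïve average (+110.143 + -177.233)/2 = -33.545° is on the wrong side of the globe.)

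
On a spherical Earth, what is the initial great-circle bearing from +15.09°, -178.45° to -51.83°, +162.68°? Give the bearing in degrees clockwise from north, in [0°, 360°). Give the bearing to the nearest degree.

192°

Δλ = 162.68 − -178.45 = 341.13°; wrapped into (−180°, 180°]: -18.87°.
θ = atan2( sin Δλ · cos φ₂ , cos φ₁ · sin φ₂ − sin φ₁ · cos φ₂ · cos Δλ )
  = atan2(-0.19987, -0.91131) = -167.629° → normalised to [0°, 360°): 192.371°.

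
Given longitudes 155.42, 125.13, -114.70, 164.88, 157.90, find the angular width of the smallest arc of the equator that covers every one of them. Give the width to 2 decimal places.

120.17°

Sort the longitudes: -114.70°, +125.13°, +155.42°, +157.90°, +164.88°.
Eastward gaps between consecutive values (wrapping around): 239.83°, 30.29°, 2.48°, 6.98°, 80.42°.
Largest gap = 239.83° ⇒ minimal covering band is its complement: 360° − 239.83° = 120.17°.
Band runs from +125.13° eastward to -114.70°, crossing the antimeridian.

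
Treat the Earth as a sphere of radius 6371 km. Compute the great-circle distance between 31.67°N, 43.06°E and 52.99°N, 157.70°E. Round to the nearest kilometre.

8688 km

Δλ = 157.70 − 43.06 = 114.64°.
Δφ = 52.99 − 31.67 = 21.32°.
a = sin²(Δφ/2) + cos φ₁ · cos φ₂ · sin²(Δλ/2) = 0.397171.
c = 2·atan2(√a, √(1−a)) = 1.36366 rad → d = 6371·c ≈ 8687.88 km.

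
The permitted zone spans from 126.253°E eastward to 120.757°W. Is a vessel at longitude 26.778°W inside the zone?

No

Band width going east from +126.253° to -120.757°: ((-120.757 − 126.253) mod 360) = 112.990°.
Offset of -26.778° east of the west edge: ((-26.778 − 126.253) mod 360) = 206.969°.
206.969° > 112.990° ⇒ outside.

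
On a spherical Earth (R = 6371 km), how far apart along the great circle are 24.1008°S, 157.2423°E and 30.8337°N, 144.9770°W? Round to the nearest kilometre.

8669 km

Δλ = -144.9770 − 157.2423 = -302.2193°; wrapped into (−180°, 180°]: 57.7807°.
Δφ = 30.8337 − -24.1008 = 54.9345°.
a = sin²(Δφ/2) + cos φ₁ · cos φ₂ · sin²(Δλ/2) = 0.395700.
c = 2·atan2(√a, √(1−a)) = 1.36065 rad → d = 6371·c ≈ 8668.72 km.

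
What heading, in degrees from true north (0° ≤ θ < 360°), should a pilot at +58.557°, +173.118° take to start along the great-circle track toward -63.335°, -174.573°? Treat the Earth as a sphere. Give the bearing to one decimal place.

173.5°

Δλ = -174.573 − 173.118 = -347.691°; wrapped into (−180°, 180°]: 12.309°.
θ = atan2( sin Δλ · cos φ₂ , cos φ₁ · sin φ₂ − sin φ₁ · cos φ₂ · cos Δλ )
  = atan2(0.09567, -0.84024) = 173.504° → normalised to [0°, 360°): 173.504°.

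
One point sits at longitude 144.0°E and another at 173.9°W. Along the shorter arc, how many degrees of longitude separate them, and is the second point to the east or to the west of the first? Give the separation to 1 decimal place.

42.1° east

Raw difference: -173.9 − 144.0 = -317.9°.
Normalise into (−180°, 180°]: -317.9° + 360° = 42.1°.
Positive ⇒ the second point lies to the east; separation 42.1°.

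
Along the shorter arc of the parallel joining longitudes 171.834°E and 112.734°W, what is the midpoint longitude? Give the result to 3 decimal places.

150.450°W

Signed shortest Δλ from +171.834° to -112.734° is +75.432°.
Midpoint longitude = +171.834° + (+75.432°)/2 = +171.834° + 37.716° = +209.550°.
Normalise into (−180°, 180°]: -150.450°.
(The naïve average (+171.834 + -112.734)/2 = 29.55° is on the wrong side of the globe.)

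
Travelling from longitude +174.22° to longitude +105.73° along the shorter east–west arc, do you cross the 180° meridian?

No

Signed shortest Δλ = ((105.73 − 174.22 + 180) mod 360) − 180 = -68.49°.
Going west by 68.49° from +174.22° reaches +105.73° without touching 180°.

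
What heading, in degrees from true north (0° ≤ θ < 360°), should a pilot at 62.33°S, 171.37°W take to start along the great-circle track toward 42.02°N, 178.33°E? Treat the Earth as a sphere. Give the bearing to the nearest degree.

352°

Δλ = 178.33 − -171.37 = 349.70°; wrapped into (−180°, 180°]: -10.30°.
θ = atan2( sin Δλ · cos φ₂ , cos φ₁ · sin φ₂ − sin φ₁ · cos φ₂ · cos Δλ )
  = atan2(-0.13283, 0.95820) = -7.893° → normalised to [0°, 360°): 352.107°.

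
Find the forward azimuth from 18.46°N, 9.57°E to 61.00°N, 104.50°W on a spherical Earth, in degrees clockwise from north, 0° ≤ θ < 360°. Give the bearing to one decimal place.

333.6°

Δλ = -104.50 − 9.57 = -114.07°.
θ = atan2( sin Δλ · cos φ₂ , cos φ₁ · sin φ₂ − sin φ₁ · cos φ₂ · cos Δλ )
  = atan2(-0.44265, 0.89223) = -26.387° → normalised to [0°, 360°): 333.613°.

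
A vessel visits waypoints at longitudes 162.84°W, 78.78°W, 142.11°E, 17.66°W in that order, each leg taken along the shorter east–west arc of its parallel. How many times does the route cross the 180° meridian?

1

Leg 1: -162.84° → -78.78°, shortest Δλ = 84.06° (east) — does not cross 180°.
Leg 2: -78.78° → +142.11°, shortest Δλ = -139.11° (west) — crosses 180°.
Leg 3: +142.11° → -17.66°, shortest Δλ = -159.77° (west) — does not cross 180°.
Total crossings: 1.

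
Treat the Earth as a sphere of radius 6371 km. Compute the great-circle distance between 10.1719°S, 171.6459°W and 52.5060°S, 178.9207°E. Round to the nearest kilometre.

Δλ = 178.9207 − -171.6459 = 350.5666°; wrapped into (−180°, 180°]: -9.4334°.
Δφ = -52.5060 − -10.1719 = -42.3341°.
a = sin²(Δφ/2) + cos φ₁ · cos φ₂ · sin²(Δλ/2) = 0.134436.
c = 2·atan2(√a, √(1−a)) = 0.75082 rad → d = 6371·c ≈ 4783.49 km.

4783 km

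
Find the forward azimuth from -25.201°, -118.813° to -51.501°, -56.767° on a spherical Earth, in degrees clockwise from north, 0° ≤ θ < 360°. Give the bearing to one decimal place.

136.7°

Δλ = -56.767 − -118.813 = 62.046°.
θ = atan2( sin Δλ · cos φ₂ , cos φ₁ · sin φ₂ − sin φ₁ · cos φ₂ · cos Δλ )
  = atan2(0.54987, -0.58388) = 136.718° → normalised to [0°, 360°): 136.718°.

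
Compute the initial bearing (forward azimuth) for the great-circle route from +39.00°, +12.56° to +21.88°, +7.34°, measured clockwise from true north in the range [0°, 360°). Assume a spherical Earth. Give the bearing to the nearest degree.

196°

Δλ = 7.34 − 12.56 = -5.22°.
θ = atan2( sin Δλ · cos φ₂ , cos φ₁ · sin φ₂ − sin φ₁ · cos φ₂ · cos Δλ )
  = atan2(-0.08443, -0.29195) = -163.871° → normalised to [0°, 360°): 196.129°.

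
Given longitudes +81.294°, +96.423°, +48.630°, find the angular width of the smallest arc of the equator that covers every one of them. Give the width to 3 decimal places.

47.793°

Sort the longitudes: +48.630°, +81.294°, +96.423°.
Eastward gaps between consecutive values (wrapping around): 32.664°, 15.129°, 312.207°.
Largest gap = 312.207° ⇒ minimal covering band is its complement: 360° − 312.207° = 47.793°.
Band runs from +48.630° eastward to +96.423°.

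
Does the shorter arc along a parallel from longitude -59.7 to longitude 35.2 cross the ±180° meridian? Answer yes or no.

No

Signed shortest Δλ = ((35.2 − -59.7 + 180) mod 360) − 180 = 94.9°.
Going east by 94.9° from -59.7° reaches +35.2° without touching 180°.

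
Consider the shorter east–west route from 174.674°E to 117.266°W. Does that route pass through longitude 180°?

Naïve |-117.266 − 174.674| = 291.94° > 180°, so the shorter arc goes the other way round — across 180°.
Signed shortest Δλ = ((-117.266 − 174.674 + 180) mod 360) − 180 = 68.06°.
Going east by 68.06° from +174.674° passes through 180° before reaching -117.266°.

Yes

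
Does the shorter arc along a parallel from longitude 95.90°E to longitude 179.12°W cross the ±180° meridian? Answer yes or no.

Yes

Naïve |-179.12 − 95.90| = 275.02° > 180°, so the shorter arc goes the other way round — across 180°.
Signed shortest Δλ = ((-179.12 − 95.90 + 180) mod 360) − 180 = 84.98°.
Going east by 84.98° from +95.90° passes through 180° before reaching -179.12°.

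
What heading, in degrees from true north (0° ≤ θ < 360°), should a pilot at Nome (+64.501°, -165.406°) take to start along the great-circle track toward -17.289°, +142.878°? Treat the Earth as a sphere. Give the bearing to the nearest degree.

229°

Δλ = 142.878 − -165.406 = 308.284°; wrapped into (−180°, 180°]: -51.716°.
θ = atan2( sin Δλ · cos φ₂ , cos φ₁ · sin φ₂ − sin φ₁ · cos φ₂ · cos Δλ )
  = atan2(-0.74948, -0.66188) = -131.448° → normalised to [0°, 360°): 228.552°.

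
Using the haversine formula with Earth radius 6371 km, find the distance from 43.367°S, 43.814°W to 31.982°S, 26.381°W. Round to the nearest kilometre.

Δλ = -26.381 − -43.814 = 17.433°.
Δφ = -31.982 − -43.367 = 11.385°.
a = sin²(Δφ/2) + cos φ₁ · cos φ₂ · sin²(Δλ/2) = 0.024000.
c = 2·atan2(√a, √(1−a)) = 0.31109 rad → d = 6371·c ≈ 1981.97 km.

1982 km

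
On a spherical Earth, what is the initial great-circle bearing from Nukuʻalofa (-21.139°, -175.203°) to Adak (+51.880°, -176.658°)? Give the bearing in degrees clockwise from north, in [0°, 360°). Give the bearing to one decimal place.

359.1°

Δλ = -176.658 − -175.203 = -1.455°.
θ = atan2( sin Δλ · cos φ₂ , cos φ₁ · sin φ₂ − sin φ₁ · cos φ₂ · cos Δλ )
  = atan2(-0.01567, 0.95633) = -0.939° → normalised to [0°, 360°): 359.061°.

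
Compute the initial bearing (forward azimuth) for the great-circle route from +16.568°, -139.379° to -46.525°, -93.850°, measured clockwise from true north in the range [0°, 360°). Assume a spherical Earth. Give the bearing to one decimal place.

149.5°

Δλ = -93.850 − -139.379 = 45.529°.
θ = atan2( sin Δλ · cos φ₂ , cos φ₁ · sin φ₂ − sin φ₁ · cos φ₂ · cos Δλ )
  = atan2(0.49099, -0.83299) = 149.484° → normalised to [0°, 360°): 149.484°.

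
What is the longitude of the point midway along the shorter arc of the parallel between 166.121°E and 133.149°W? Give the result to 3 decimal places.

Signed shortest Δλ from +166.121° to -133.149° is +60.730°.
Midpoint longitude = +166.121° + (+60.730°)/2 = +166.121° + 30.365° = +196.486°.
Normalise into (−180°, 180°]: -163.514°.
(The naïve average (+166.121 + -133.149)/2 = 16.486° is on the wrong side of the globe.)

163.514°W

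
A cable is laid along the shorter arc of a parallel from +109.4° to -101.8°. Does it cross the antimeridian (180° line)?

Naïve |-101.8 − 109.4| = 211.2° > 180°, so the shorter arc goes the other way round — across 180°.
Signed shortest Δλ = ((-101.8 − 109.4 + 180) mod 360) − 180 = 148.8°.
Going east by 148.8° from +109.4° passes through 180° before reaching -101.8°.

Yes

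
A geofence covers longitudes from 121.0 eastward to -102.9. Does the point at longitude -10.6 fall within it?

No

Band width going east from +121.0° to -102.9°: ((-102.9 − 121.0) mod 360) = 136.1°.
Offset of -10.6° east of the west edge: ((-10.6 − 121.0) mod 360) = 228.4°.
228.4° > 136.1° ⇒ outside.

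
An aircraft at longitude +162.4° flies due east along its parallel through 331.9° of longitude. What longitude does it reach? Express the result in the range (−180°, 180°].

Start at +162.4°; shift +331.9° → +494.3°.
+494.3° lies outside (−180°, 180°]; subtract 360° → +134.3°.

+134.3°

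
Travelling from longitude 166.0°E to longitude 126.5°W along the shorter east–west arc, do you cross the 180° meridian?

Naïve |-126.5 − 166.0| = 292.5° > 180°, so the shorter arc goes the other way round — across 180°.
Signed shortest Δλ = ((-126.5 − 166.0 + 180) mod 360) − 180 = 67.5°.
Going east by 67.5° from +166.0° passes through 180° before reaching -126.5°.

Yes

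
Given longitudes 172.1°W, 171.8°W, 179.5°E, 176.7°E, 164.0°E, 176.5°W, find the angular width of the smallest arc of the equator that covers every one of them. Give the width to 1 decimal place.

24.2°

Sort the longitudes: -176.5°, -172.1°, -171.8°, +164.0°, +176.7°, +179.5°.
Eastward gaps between consecutive values (wrapping around): 4.4°, 0.3°, 335.8°, 12.7°, 2.8°, 4.0°.
Largest gap = 335.8° ⇒ minimal covering band is its complement: 360° − 335.8° = 24.2°.
Band runs from +164.0° eastward to -171.8°, crossing the antimeridian.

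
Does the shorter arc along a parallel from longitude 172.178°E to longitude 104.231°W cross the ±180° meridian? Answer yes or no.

Yes

Naïve |-104.231 − 172.178| = 276.409° > 180°, so the shorter arc goes the other way round — across 180°.
Signed shortest Δλ = ((-104.231 − 172.178 + 180) mod 360) − 180 = 83.591°.
Going east by 83.591° from +172.178° passes through 180° before reaching -104.231°.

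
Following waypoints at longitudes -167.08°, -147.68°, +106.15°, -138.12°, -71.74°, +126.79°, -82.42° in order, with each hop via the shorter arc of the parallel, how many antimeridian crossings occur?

4

Leg 1: -167.08° → -147.68°, shortest Δλ = 19.4° (east) — does not cross 180°.
Leg 2: -147.68° → +106.15°, shortest Δλ = -106.17° (west) — crosses 180°.
Leg 3: +106.15° → -138.12°, shortest Δλ = 115.73° (east) — crosses 180°.
Leg 4: -138.12° → -71.74°, shortest Δλ = 66.38° (east) — does not cross 180°.
Leg 5: -71.74° → +126.79°, shortest Δλ = -161.47° (west) — crosses 180°.
Leg 6: +126.79° → -82.42°, shortest Δλ = 150.79° (east) — crosses 180°.
Total crossings: 4.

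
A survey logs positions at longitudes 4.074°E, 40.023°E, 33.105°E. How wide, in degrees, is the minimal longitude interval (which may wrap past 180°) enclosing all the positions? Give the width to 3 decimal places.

35.949°

Sort the longitudes: +4.074°, +33.105°, +40.023°.
Eastward gaps between consecutive values (wrapping around): 29.031°, 6.918°, 324.051°.
Largest gap = 324.051° ⇒ minimal covering band is its complement: 360° − 324.051° = 35.949°.
Band runs from +4.074° eastward to +40.023°.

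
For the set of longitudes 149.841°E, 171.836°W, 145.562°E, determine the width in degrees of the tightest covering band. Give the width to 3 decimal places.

42.602°

Sort the longitudes: -171.836°, +145.562°, +149.841°.
Eastward gaps between consecutive values (wrapping around): 317.398°, 4.279°, 38.323°.
Largest gap = 317.398° ⇒ minimal covering band is its complement: 360° − 317.398° = 42.602°.
Band runs from +145.562° eastward to -171.836°, crossing the antimeridian.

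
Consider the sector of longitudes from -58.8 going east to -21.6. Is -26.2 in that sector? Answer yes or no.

Yes

Band width going east from -58.8° to -21.6°: ((-21.6 − -58.8) mod 360) = 37.2°.
Offset of -26.2° east of the west edge: ((-26.2 − -58.8) mod 360) = 32.6°.
32.6° ≤ 37.2° ⇒ inside.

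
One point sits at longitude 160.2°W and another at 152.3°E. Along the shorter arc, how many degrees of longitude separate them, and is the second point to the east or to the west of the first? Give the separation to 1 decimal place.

Raw difference: 152.3 − -160.2 = 312.5°.
Normalise into (−180°, 180°]: 312.5° − 360° = -47.5°.
Negative ⇒ the second point lies to the west; separation 47.5°.

47.5° west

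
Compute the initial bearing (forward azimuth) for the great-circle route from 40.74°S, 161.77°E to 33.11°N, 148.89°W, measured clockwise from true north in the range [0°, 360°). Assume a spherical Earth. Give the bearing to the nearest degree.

Δλ = -148.89 − 161.77 = -310.66°; wrapped into (−180°, 180°]: 49.34°.
θ = atan2( sin Δλ · cos φ₂ , cos φ₁ · sin φ₂ − sin φ₁ · cos φ₂ · cos Δλ )
  = atan2(0.63541, 0.77006) = 39.527° → normalised to [0°, 360°): 39.527°.

40°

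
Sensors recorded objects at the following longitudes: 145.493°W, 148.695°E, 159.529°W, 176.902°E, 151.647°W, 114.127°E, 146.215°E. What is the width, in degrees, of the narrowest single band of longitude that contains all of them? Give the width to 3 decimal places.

100.380°

Sort the longitudes: -159.529°, -151.647°, -145.493°, +114.127°, +146.215°, +148.695°, +176.902°.
Eastward gaps between consecutive values (wrapping around): 7.882°, 6.154°, 259.620°, 32.088°, 2.480°, 28.207°, 23.569°.
Largest gap = 259.620° ⇒ minimal covering band is its complement: 360° − 259.620° = 100.380°.
Band runs from +114.127° eastward to -145.493°, crossing the antimeridian.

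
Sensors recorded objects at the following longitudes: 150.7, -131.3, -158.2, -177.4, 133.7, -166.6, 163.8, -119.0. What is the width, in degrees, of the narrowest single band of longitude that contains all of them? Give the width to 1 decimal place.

107.3°

Sort the longitudes: -177.4°, -166.6°, -158.2°, -131.3°, -119.0°, +133.7°, +150.7°, +163.8°.
Eastward gaps between consecutive values (wrapping around): 10.8°, 8.4°, 26.9°, 12.3°, 252.7°, 17.0°, 13.1°, 18.8°.
Largest gap = 252.7° ⇒ minimal covering band is its complement: 360° − 252.7° = 107.3°.
Band runs from +133.7° eastward to -119.0°, crossing the antimeridian.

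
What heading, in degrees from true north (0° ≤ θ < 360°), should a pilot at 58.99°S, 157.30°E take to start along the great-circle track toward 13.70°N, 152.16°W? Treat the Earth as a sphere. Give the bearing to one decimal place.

Δλ = -152.16 − 157.30 = -309.46°; wrapped into (−180°, 180°]: 50.54°.
θ = atan2( sin Δλ · cos φ₂ , cos φ₁ · sin φ₂ − sin φ₁ · cos φ₂ · cos Δλ )
  = atan2(0.75010, 0.65123) = 49.036° → normalised to [0°, 360°): 49.036°.

49.0°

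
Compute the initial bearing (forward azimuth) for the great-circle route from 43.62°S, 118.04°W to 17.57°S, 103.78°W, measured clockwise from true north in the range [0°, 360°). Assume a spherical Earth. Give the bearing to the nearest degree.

29°

Δλ = -103.78 − -118.04 = 14.26°.
θ = atan2( sin Δλ · cos φ₂ , cos φ₁ · sin φ₂ − sin φ₁ · cos φ₂ · cos Δλ )
  = atan2(0.23483, 0.41889) = 29.275° → normalised to [0°, 360°): 29.275°.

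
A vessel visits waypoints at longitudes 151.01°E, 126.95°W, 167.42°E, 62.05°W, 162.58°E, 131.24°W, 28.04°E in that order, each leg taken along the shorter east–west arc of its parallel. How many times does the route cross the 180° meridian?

5

Leg 1: +151.01° → -126.95°, shortest Δλ = 82.04° (east) — crosses 180°.
Leg 2: -126.95° → +167.42°, shortest Δλ = -65.63° (west) — crosses 180°.
Leg 3: +167.42° → -62.05°, shortest Δλ = 130.53° (east) — crosses 180°.
Leg 4: -62.05° → +162.58°, shortest Δλ = -135.37° (west) — crosses 180°.
Leg 5: +162.58° → -131.24°, shortest Δλ = 66.18° (east) — crosses 180°.
Leg 6: -131.24° → +28.04°, shortest Δλ = 159.28° (east) — does not cross 180°.
Total crossings: 5.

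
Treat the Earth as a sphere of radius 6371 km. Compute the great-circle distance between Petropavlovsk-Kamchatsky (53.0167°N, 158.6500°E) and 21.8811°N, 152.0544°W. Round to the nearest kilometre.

Δλ = -152.0544 − 158.6500 = -310.7044°; wrapped into (−180°, 180°]: 49.2956°.
Δφ = 21.8811 − 53.0167 = -31.1356°.
a = sin²(Δφ/2) + cos φ₁ · cos φ₂ · sin²(Δλ/2) = 0.169118.
c = 2·atan2(√a, √(1−a)) = 0.84763 rad → d = 6371·c ≈ 5400.23 km.

5400 km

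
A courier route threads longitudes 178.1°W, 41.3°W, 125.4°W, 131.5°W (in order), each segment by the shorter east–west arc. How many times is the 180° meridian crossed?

0

Leg 1: -178.1° → -41.3°, shortest Δλ = 136.8° (east) — does not cross 180°.
Leg 2: -41.3° → -125.4°, shortest Δλ = -84.1° (west) — does not cross 180°.
Leg 3: -125.4° → -131.5°, shortest Δλ = -6.1° (west) — does not cross 180°.
Total crossings: 0.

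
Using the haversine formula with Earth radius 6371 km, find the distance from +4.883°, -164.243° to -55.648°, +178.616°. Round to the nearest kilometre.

6912 km

Δλ = 178.616 − -164.243 = 342.859°; wrapped into (−180°, 180°]: -17.141°.
Δφ = -55.648 − 4.883 = -60.531°.
a = sin²(Δφ/2) + cos φ₁ · cos φ₂ · sin²(Δλ/2) = 0.266510.
c = 2·atan2(√a, √(1−a)) = 1.08492 rad → d = 6371·c ≈ 6912.05 km.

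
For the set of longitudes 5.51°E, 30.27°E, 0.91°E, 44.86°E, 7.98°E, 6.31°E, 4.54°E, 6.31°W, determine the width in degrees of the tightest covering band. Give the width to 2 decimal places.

51.17°

Sort the longitudes: -6.31°, +0.91°, +4.54°, +5.51°, +6.31°, +7.98°, +30.27°, +44.86°.
Eastward gaps between consecutive values (wrapping around): 7.22°, 3.63°, 0.97°, 0.80°, 1.67°, 22.29°, 14.59°, 308.83°.
Largest gap = 308.83° ⇒ minimal covering band is its complement: 360° − 308.83° = 51.17°.
Band runs from -6.31° eastward to +44.86°.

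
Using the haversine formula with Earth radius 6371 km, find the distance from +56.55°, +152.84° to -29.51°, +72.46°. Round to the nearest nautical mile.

6564 nmi

Δλ = 72.46 − 152.84 = -80.38°.
Δφ = -29.51 − 56.55 = -86.06°.
a = sin²(Δφ/2) + cos φ₁ · cos φ₂ · sin²(Δλ/2) = 0.665412.
c = 2·atan2(√a, √(1−a)) = 1.90797 rad → d = 6371·c ≈ 12155.70 km ≈ 6563.55 nmi.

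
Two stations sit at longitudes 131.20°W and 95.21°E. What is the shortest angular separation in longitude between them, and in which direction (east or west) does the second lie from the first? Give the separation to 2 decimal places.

Raw difference: 95.21 − -131.20 = 226.41°.
Normalise into (−180°, 180°]: 226.41° − 360° = -133.59°.
Negative ⇒ the second point lies to the west; separation 133.59°.

133.59° west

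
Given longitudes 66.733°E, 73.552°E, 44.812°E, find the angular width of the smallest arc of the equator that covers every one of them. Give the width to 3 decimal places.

28.740°

Sort the longitudes: +44.812°, +66.733°, +73.552°.
Eastward gaps between consecutive values (wrapping around): 21.921°, 6.819°, 331.260°.
Largest gap = 331.260° ⇒ minimal covering band is its complement: 360° − 331.260° = 28.740°.
Band runs from +44.812° eastward to +73.552°.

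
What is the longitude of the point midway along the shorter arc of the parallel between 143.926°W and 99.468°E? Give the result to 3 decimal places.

Signed shortest Δλ from -143.926° to +99.468° is -116.606°.
Midpoint longitude = -143.926° + (-116.606°)/2 = -143.926° − 58.303° = -202.229°.
Normalise into (−180°, 180°]: +157.771°.
(The naïve average (-143.926 + +99.468)/2 = -22.229° is on the wrong side of the globe.)

157.771°E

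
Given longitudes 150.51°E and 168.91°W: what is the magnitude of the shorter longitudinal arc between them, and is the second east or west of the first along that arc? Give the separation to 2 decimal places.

40.58° east

Raw difference: -168.91 − 150.51 = -319.42°.
Normalise into (−180°, 180°]: -319.42° + 360° = 40.58°.
Positive ⇒ the second point lies to the east; separation 40.58°.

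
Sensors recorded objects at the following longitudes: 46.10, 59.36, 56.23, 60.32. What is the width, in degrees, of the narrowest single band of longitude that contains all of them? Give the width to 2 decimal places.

14.22°

Sort the longitudes: +46.10°, +56.23°, +59.36°, +60.32°.
Eastward gaps between consecutive values (wrapping around): 10.13°, 3.13°, 0.96°, 345.78°.
Largest gap = 345.78° ⇒ minimal covering band is its complement: 360° − 345.78° = 14.22°.
Band runs from +46.10° eastward to +60.32°.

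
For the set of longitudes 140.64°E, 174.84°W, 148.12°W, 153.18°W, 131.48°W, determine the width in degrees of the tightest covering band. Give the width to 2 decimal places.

87.88°

Sort the longitudes: -174.84°, -153.18°, -148.12°, -131.48°, +140.64°.
Eastward gaps between consecutive values (wrapping around): 21.66°, 5.06°, 16.64°, 272.12°, 44.52°.
Largest gap = 272.12° ⇒ minimal covering band is its complement: 360° − 272.12° = 87.88°.
Band runs from +140.64° eastward to -131.48°, crossing the antimeridian.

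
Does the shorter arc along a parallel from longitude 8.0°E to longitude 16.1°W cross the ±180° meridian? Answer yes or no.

No

Signed shortest Δλ = ((-16.1 − 8.0 + 180) mod 360) − 180 = -24.1°.
Going west by 24.1° from +8.0° reaches -16.1° without touching 180°.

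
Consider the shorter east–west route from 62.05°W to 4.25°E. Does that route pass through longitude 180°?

Signed shortest Δλ = ((4.25 − -62.05 + 180) mod 360) − 180 = 66.3°.
Going east by 66.3° from -62.05° reaches +4.25° without touching 180°.

No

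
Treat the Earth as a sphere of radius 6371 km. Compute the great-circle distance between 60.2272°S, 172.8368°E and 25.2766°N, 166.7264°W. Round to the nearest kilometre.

Δλ = -166.7264 − 172.8368 = -339.5632°; wrapped into (−180°, 180°]: 20.4368°.
Δφ = 25.2766 − -60.2272 = 85.5038°.
a = sin²(Δφ/2) + cos φ₁ · cos φ₂ · sin²(Δλ/2) = 0.474935.
c = 2·atan2(√a, √(1−a)) = 1.52064 rad → d = 6371·c ≈ 9688.03 km.

9688 km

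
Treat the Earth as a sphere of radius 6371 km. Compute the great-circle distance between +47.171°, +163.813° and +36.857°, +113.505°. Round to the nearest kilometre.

4233 km

Δλ = 113.505 − 163.813 = -50.308°.
Δφ = 36.857 − 47.171 = -10.314°.
a = sin²(Δφ/2) + cos φ₁ · cos φ₂ · sin²(Δλ/2) = 0.106353.
c = 2·atan2(√a, √(1−a)) = 0.66439 rad → d = 6371·c ≈ 4232.82 km.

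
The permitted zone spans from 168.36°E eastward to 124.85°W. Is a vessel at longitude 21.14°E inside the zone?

No

Band width going east from +168.36° to -124.85°: ((-124.85 − 168.36) mod 360) = 66.79°.
Offset of +21.14° east of the west edge: ((21.14 − 168.36) mod 360) = 212.78°.
212.78° > 66.79° ⇒ outside.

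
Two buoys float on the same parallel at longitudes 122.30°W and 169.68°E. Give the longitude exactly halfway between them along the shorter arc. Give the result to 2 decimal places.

Signed shortest Δλ from -122.30° to +169.68° is -68.02°.
Midpoint longitude = -122.30° + (-68.02°)/2 = -122.30° − 34.01° = -156.31°.
(The naïve average (-122.30 + +169.68)/2 = 23.69° is on the wrong side of the globe.)

156.31°W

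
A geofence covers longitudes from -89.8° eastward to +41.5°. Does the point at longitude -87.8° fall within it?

Band width going east from -89.8° to +41.5°: ((41.5 − -89.8) mod 360) = 131.3°.
Offset of -87.8° east of the west edge: ((-87.8 − -89.8) mod 360) = 2.0°.
2.0° ≤ 131.3° ⇒ inside.

Yes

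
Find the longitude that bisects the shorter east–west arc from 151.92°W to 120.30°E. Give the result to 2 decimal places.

164.19°E

Signed shortest Δλ from -151.92° to +120.30° is -87.78°.
Midpoint longitude = -151.92° + (-87.78°)/2 = -151.92° − 43.89° = -195.81°.
Normalise into (−180°, 180°]: +164.19°.
(The naïve average (-151.92 + +120.30)/2 = -15.81° is on the wrong side of the globe.)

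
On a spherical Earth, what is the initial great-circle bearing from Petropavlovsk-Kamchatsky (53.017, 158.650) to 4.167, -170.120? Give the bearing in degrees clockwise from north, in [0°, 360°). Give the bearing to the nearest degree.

Δλ = -170.120 − 158.650 = -328.770°; wrapped into (−180°, 180°]: 31.230°.
θ = atan2( sin Δλ · cos φ₂ , cos φ₁ · sin φ₂ − sin φ₁ · cos φ₂ · cos Δλ )
  = atan2(0.51710, -0.63754) = 140.955° → normalised to [0°, 360°): 140.955°.

141°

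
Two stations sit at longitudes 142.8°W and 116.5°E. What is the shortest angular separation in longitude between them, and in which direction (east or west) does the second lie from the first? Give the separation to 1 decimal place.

100.7° west

Raw difference: 116.5 − -142.8 = 259.3°.
Normalise into (−180°, 180°]: 259.3° − 360° = -100.7°.
Negative ⇒ the second point lies to the west; separation 100.7°.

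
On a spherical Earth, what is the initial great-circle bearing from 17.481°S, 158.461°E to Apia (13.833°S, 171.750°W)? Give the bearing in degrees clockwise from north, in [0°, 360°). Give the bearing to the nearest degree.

87°

Δλ = -171.750 − 158.461 = -330.211°; wrapped into (−180°, 180°]: 29.789°.
θ = atan2( sin Δλ · cos φ₂ , cos φ₁ · sin φ₂ − sin φ₁ · cos φ₂ · cos Δλ )
  = atan2(0.48240, 0.02508) = 87.023° → normalised to [0°, 360°): 87.023°.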